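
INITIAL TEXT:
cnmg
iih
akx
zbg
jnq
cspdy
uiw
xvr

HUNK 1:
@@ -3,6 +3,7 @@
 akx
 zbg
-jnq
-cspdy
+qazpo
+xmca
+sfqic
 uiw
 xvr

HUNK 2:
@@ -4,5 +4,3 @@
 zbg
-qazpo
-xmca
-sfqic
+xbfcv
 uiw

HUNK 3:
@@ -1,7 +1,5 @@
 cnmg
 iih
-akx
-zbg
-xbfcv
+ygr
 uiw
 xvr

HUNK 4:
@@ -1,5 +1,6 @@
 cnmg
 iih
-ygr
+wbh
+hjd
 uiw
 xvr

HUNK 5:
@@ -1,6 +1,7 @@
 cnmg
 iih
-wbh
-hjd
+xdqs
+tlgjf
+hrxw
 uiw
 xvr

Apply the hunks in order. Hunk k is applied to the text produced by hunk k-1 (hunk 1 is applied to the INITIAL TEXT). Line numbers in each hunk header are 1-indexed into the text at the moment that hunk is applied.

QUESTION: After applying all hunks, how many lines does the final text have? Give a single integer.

Hunk 1: at line 3 remove [jnq,cspdy] add [qazpo,xmca,sfqic] -> 9 lines: cnmg iih akx zbg qazpo xmca sfqic uiw xvr
Hunk 2: at line 4 remove [qazpo,xmca,sfqic] add [xbfcv] -> 7 lines: cnmg iih akx zbg xbfcv uiw xvr
Hunk 3: at line 1 remove [akx,zbg,xbfcv] add [ygr] -> 5 lines: cnmg iih ygr uiw xvr
Hunk 4: at line 1 remove [ygr] add [wbh,hjd] -> 6 lines: cnmg iih wbh hjd uiw xvr
Hunk 5: at line 1 remove [wbh,hjd] add [xdqs,tlgjf,hrxw] -> 7 lines: cnmg iih xdqs tlgjf hrxw uiw xvr
Final line count: 7

Answer: 7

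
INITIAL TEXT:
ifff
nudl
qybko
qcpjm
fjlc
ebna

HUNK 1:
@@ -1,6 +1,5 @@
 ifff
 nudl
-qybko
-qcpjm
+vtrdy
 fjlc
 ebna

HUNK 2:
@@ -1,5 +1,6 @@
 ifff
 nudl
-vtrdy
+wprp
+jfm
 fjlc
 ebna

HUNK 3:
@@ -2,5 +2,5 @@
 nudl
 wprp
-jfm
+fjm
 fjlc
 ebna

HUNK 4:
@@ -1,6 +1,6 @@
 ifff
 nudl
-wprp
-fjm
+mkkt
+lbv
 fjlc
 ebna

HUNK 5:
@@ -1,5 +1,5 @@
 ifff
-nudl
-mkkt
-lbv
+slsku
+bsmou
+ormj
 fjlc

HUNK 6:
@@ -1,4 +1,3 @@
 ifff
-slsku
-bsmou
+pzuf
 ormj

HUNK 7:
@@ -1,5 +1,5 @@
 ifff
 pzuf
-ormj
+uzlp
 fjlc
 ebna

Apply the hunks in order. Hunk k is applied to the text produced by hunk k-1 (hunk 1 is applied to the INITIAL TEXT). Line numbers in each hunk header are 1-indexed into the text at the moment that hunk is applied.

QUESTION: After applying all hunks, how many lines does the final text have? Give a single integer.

Answer: 5

Derivation:
Hunk 1: at line 1 remove [qybko,qcpjm] add [vtrdy] -> 5 lines: ifff nudl vtrdy fjlc ebna
Hunk 2: at line 1 remove [vtrdy] add [wprp,jfm] -> 6 lines: ifff nudl wprp jfm fjlc ebna
Hunk 3: at line 2 remove [jfm] add [fjm] -> 6 lines: ifff nudl wprp fjm fjlc ebna
Hunk 4: at line 1 remove [wprp,fjm] add [mkkt,lbv] -> 6 lines: ifff nudl mkkt lbv fjlc ebna
Hunk 5: at line 1 remove [nudl,mkkt,lbv] add [slsku,bsmou,ormj] -> 6 lines: ifff slsku bsmou ormj fjlc ebna
Hunk 6: at line 1 remove [slsku,bsmou] add [pzuf] -> 5 lines: ifff pzuf ormj fjlc ebna
Hunk 7: at line 1 remove [ormj] add [uzlp] -> 5 lines: ifff pzuf uzlp fjlc ebna
Final line count: 5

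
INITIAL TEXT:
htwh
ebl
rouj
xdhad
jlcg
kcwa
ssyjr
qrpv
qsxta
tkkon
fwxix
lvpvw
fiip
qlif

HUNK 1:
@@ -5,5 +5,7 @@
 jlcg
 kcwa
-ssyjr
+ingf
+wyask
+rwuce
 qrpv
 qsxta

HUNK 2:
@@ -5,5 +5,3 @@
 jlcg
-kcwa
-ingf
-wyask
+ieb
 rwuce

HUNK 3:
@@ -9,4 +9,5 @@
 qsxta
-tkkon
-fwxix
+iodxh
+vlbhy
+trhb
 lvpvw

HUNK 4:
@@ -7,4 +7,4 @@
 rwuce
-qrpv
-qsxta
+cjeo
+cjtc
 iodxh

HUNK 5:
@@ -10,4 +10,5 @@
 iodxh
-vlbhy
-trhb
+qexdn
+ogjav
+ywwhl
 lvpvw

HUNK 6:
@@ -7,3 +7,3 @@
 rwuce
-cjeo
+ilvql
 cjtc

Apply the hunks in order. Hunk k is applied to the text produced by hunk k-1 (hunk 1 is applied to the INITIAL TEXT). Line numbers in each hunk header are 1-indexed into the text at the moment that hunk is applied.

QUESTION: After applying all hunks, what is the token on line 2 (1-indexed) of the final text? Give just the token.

Hunk 1: at line 5 remove [ssyjr] add [ingf,wyask,rwuce] -> 16 lines: htwh ebl rouj xdhad jlcg kcwa ingf wyask rwuce qrpv qsxta tkkon fwxix lvpvw fiip qlif
Hunk 2: at line 5 remove [kcwa,ingf,wyask] add [ieb] -> 14 lines: htwh ebl rouj xdhad jlcg ieb rwuce qrpv qsxta tkkon fwxix lvpvw fiip qlif
Hunk 3: at line 9 remove [tkkon,fwxix] add [iodxh,vlbhy,trhb] -> 15 lines: htwh ebl rouj xdhad jlcg ieb rwuce qrpv qsxta iodxh vlbhy trhb lvpvw fiip qlif
Hunk 4: at line 7 remove [qrpv,qsxta] add [cjeo,cjtc] -> 15 lines: htwh ebl rouj xdhad jlcg ieb rwuce cjeo cjtc iodxh vlbhy trhb lvpvw fiip qlif
Hunk 5: at line 10 remove [vlbhy,trhb] add [qexdn,ogjav,ywwhl] -> 16 lines: htwh ebl rouj xdhad jlcg ieb rwuce cjeo cjtc iodxh qexdn ogjav ywwhl lvpvw fiip qlif
Hunk 6: at line 7 remove [cjeo] add [ilvql] -> 16 lines: htwh ebl rouj xdhad jlcg ieb rwuce ilvql cjtc iodxh qexdn ogjav ywwhl lvpvw fiip qlif
Final line 2: ebl

Answer: ebl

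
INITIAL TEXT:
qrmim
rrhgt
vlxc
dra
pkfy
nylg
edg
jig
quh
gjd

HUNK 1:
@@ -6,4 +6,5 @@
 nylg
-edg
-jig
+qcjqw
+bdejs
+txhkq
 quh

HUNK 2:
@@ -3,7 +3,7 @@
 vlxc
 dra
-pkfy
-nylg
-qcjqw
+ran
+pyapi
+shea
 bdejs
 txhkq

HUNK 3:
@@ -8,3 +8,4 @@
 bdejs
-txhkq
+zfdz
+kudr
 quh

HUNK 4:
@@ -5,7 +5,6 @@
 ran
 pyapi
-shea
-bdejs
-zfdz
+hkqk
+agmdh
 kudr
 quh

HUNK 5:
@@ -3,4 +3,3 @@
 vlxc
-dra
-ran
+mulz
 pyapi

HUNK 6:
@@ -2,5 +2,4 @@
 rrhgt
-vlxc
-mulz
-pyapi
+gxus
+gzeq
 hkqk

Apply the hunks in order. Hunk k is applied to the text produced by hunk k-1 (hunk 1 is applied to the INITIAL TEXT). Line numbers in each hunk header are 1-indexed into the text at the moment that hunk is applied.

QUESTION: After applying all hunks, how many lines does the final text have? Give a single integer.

Answer: 9

Derivation:
Hunk 1: at line 6 remove [edg,jig] add [qcjqw,bdejs,txhkq] -> 11 lines: qrmim rrhgt vlxc dra pkfy nylg qcjqw bdejs txhkq quh gjd
Hunk 2: at line 3 remove [pkfy,nylg,qcjqw] add [ran,pyapi,shea] -> 11 lines: qrmim rrhgt vlxc dra ran pyapi shea bdejs txhkq quh gjd
Hunk 3: at line 8 remove [txhkq] add [zfdz,kudr] -> 12 lines: qrmim rrhgt vlxc dra ran pyapi shea bdejs zfdz kudr quh gjd
Hunk 4: at line 5 remove [shea,bdejs,zfdz] add [hkqk,agmdh] -> 11 lines: qrmim rrhgt vlxc dra ran pyapi hkqk agmdh kudr quh gjd
Hunk 5: at line 3 remove [dra,ran] add [mulz] -> 10 lines: qrmim rrhgt vlxc mulz pyapi hkqk agmdh kudr quh gjd
Hunk 6: at line 2 remove [vlxc,mulz,pyapi] add [gxus,gzeq] -> 9 lines: qrmim rrhgt gxus gzeq hkqk agmdh kudr quh gjd
Final line count: 9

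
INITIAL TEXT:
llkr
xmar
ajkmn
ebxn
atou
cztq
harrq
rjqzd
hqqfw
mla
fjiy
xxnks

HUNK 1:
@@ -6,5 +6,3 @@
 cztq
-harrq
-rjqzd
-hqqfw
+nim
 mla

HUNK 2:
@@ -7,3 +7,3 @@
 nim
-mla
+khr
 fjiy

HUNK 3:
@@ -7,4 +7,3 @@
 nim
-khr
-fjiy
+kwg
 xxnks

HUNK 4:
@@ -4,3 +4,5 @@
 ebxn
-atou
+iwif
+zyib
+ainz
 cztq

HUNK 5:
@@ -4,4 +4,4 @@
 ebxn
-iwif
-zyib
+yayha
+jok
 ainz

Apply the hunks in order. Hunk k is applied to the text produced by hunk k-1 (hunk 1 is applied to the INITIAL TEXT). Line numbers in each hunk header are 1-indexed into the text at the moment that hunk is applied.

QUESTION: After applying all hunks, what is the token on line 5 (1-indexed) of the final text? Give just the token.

Answer: yayha

Derivation:
Hunk 1: at line 6 remove [harrq,rjqzd,hqqfw] add [nim] -> 10 lines: llkr xmar ajkmn ebxn atou cztq nim mla fjiy xxnks
Hunk 2: at line 7 remove [mla] add [khr] -> 10 lines: llkr xmar ajkmn ebxn atou cztq nim khr fjiy xxnks
Hunk 3: at line 7 remove [khr,fjiy] add [kwg] -> 9 lines: llkr xmar ajkmn ebxn atou cztq nim kwg xxnks
Hunk 4: at line 4 remove [atou] add [iwif,zyib,ainz] -> 11 lines: llkr xmar ajkmn ebxn iwif zyib ainz cztq nim kwg xxnks
Hunk 5: at line 4 remove [iwif,zyib] add [yayha,jok] -> 11 lines: llkr xmar ajkmn ebxn yayha jok ainz cztq nim kwg xxnks
Final line 5: yayha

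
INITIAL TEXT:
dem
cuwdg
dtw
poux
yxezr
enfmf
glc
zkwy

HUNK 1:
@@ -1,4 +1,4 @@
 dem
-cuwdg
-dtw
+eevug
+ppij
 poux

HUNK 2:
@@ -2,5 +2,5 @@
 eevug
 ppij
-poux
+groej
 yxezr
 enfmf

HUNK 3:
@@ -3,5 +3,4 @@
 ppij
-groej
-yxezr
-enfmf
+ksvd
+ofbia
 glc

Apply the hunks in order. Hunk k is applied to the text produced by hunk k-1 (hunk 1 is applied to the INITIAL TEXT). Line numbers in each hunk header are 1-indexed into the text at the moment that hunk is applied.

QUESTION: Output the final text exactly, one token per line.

Hunk 1: at line 1 remove [cuwdg,dtw] add [eevug,ppij] -> 8 lines: dem eevug ppij poux yxezr enfmf glc zkwy
Hunk 2: at line 2 remove [poux] add [groej] -> 8 lines: dem eevug ppij groej yxezr enfmf glc zkwy
Hunk 3: at line 3 remove [groej,yxezr,enfmf] add [ksvd,ofbia] -> 7 lines: dem eevug ppij ksvd ofbia glc zkwy

Answer: dem
eevug
ppij
ksvd
ofbia
glc
zkwy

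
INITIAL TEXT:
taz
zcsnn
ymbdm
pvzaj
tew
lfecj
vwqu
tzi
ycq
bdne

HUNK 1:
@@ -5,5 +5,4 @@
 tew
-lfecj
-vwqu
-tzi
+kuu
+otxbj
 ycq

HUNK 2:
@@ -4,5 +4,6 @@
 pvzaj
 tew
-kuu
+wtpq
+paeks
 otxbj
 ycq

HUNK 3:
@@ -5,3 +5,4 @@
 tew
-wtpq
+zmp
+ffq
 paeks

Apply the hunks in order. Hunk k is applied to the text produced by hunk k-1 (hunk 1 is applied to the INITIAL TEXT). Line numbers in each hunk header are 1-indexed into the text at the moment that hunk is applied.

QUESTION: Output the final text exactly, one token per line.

Answer: taz
zcsnn
ymbdm
pvzaj
tew
zmp
ffq
paeks
otxbj
ycq
bdne

Derivation:
Hunk 1: at line 5 remove [lfecj,vwqu,tzi] add [kuu,otxbj] -> 9 lines: taz zcsnn ymbdm pvzaj tew kuu otxbj ycq bdne
Hunk 2: at line 4 remove [kuu] add [wtpq,paeks] -> 10 lines: taz zcsnn ymbdm pvzaj tew wtpq paeks otxbj ycq bdne
Hunk 3: at line 5 remove [wtpq] add [zmp,ffq] -> 11 lines: taz zcsnn ymbdm pvzaj tew zmp ffq paeks otxbj ycq bdne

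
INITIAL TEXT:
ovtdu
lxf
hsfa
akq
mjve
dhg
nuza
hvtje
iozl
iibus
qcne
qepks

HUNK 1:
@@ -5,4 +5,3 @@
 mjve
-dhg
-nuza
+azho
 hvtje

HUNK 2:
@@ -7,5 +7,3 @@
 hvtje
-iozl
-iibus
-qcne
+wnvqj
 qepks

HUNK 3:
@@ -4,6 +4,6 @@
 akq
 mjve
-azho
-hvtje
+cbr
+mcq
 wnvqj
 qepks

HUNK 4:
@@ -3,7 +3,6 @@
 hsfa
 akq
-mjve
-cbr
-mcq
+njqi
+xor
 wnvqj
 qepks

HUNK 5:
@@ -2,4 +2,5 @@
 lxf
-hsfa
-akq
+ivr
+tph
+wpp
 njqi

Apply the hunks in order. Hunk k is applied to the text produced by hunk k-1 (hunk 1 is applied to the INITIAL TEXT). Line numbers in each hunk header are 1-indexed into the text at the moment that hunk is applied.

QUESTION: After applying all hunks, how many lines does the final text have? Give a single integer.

Hunk 1: at line 5 remove [dhg,nuza] add [azho] -> 11 lines: ovtdu lxf hsfa akq mjve azho hvtje iozl iibus qcne qepks
Hunk 2: at line 7 remove [iozl,iibus,qcne] add [wnvqj] -> 9 lines: ovtdu lxf hsfa akq mjve azho hvtje wnvqj qepks
Hunk 3: at line 4 remove [azho,hvtje] add [cbr,mcq] -> 9 lines: ovtdu lxf hsfa akq mjve cbr mcq wnvqj qepks
Hunk 4: at line 3 remove [mjve,cbr,mcq] add [njqi,xor] -> 8 lines: ovtdu lxf hsfa akq njqi xor wnvqj qepks
Hunk 5: at line 2 remove [hsfa,akq] add [ivr,tph,wpp] -> 9 lines: ovtdu lxf ivr tph wpp njqi xor wnvqj qepks
Final line count: 9

Answer: 9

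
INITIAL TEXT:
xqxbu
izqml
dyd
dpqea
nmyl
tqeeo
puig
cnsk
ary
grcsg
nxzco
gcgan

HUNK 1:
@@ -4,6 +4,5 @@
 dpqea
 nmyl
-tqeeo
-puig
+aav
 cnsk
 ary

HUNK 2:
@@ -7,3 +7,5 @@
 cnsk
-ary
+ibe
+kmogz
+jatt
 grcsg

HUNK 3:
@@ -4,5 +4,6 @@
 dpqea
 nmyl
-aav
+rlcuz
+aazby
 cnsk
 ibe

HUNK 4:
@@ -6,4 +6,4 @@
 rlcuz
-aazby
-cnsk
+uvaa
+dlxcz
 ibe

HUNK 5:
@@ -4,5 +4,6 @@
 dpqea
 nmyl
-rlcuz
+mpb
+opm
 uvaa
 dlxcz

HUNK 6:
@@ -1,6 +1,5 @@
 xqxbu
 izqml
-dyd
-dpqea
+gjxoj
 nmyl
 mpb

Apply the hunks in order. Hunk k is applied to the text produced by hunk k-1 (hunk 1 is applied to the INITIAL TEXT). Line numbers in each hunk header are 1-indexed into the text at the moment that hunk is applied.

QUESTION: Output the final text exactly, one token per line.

Answer: xqxbu
izqml
gjxoj
nmyl
mpb
opm
uvaa
dlxcz
ibe
kmogz
jatt
grcsg
nxzco
gcgan

Derivation:
Hunk 1: at line 4 remove [tqeeo,puig] add [aav] -> 11 lines: xqxbu izqml dyd dpqea nmyl aav cnsk ary grcsg nxzco gcgan
Hunk 2: at line 7 remove [ary] add [ibe,kmogz,jatt] -> 13 lines: xqxbu izqml dyd dpqea nmyl aav cnsk ibe kmogz jatt grcsg nxzco gcgan
Hunk 3: at line 4 remove [aav] add [rlcuz,aazby] -> 14 lines: xqxbu izqml dyd dpqea nmyl rlcuz aazby cnsk ibe kmogz jatt grcsg nxzco gcgan
Hunk 4: at line 6 remove [aazby,cnsk] add [uvaa,dlxcz] -> 14 lines: xqxbu izqml dyd dpqea nmyl rlcuz uvaa dlxcz ibe kmogz jatt grcsg nxzco gcgan
Hunk 5: at line 4 remove [rlcuz] add [mpb,opm] -> 15 lines: xqxbu izqml dyd dpqea nmyl mpb opm uvaa dlxcz ibe kmogz jatt grcsg nxzco gcgan
Hunk 6: at line 1 remove [dyd,dpqea] add [gjxoj] -> 14 lines: xqxbu izqml gjxoj nmyl mpb opm uvaa dlxcz ibe kmogz jatt grcsg nxzco gcgan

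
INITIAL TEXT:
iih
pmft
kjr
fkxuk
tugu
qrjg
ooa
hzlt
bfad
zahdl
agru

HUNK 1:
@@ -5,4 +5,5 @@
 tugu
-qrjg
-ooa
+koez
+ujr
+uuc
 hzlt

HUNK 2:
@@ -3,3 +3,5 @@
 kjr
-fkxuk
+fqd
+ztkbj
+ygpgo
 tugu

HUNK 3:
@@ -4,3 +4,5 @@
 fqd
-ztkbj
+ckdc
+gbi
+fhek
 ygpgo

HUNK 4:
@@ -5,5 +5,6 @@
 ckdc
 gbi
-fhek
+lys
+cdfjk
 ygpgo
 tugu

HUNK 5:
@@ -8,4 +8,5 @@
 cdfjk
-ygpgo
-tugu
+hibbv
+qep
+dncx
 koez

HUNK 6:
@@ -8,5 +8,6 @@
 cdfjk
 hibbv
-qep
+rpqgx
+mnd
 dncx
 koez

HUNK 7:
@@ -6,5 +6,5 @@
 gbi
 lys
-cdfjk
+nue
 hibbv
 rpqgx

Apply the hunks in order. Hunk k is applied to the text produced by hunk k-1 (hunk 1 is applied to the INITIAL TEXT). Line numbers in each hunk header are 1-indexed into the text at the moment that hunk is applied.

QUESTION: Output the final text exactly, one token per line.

Answer: iih
pmft
kjr
fqd
ckdc
gbi
lys
nue
hibbv
rpqgx
mnd
dncx
koez
ujr
uuc
hzlt
bfad
zahdl
agru

Derivation:
Hunk 1: at line 5 remove [qrjg,ooa] add [koez,ujr,uuc] -> 12 lines: iih pmft kjr fkxuk tugu koez ujr uuc hzlt bfad zahdl agru
Hunk 2: at line 3 remove [fkxuk] add [fqd,ztkbj,ygpgo] -> 14 lines: iih pmft kjr fqd ztkbj ygpgo tugu koez ujr uuc hzlt bfad zahdl agru
Hunk 3: at line 4 remove [ztkbj] add [ckdc,gbi,fhek] -> 16 lines: iih pmft kjr fqd ckdc gbi fhek ygpgo tugu koez ujr uuc hzlt bfad zahdl agru
Hunk 4: at line 5 remove [fhek] add [lys,cdfjk] -> 17 lines: iih pmft kjr fqd ckdc gbi lys cdfjk ygpgo tugu koez ujr uuc hzlt bfad zahdl agru
Hunk 5: at line 8 remove [ygpgo,tugu] add [hibbv,qep,dncx] -> 18 lines: iih pmft kjr fqd ckdc gbi lys cdfjk hibbv qep dncx koez ujr uuc hzlt bfad zahdl agru
Hunk 6: at line 8 remove [qep] add [rpqgx,mnd] -> 19 lines: iih pmft kjr fqd ckdc gbi lys cdfjk hibbv rpqgx mnd dncx koez ujr uuc hzlt bfad zahdl agru
Hunk 7: at line 6 remove [cdfjk] add [nue] -> 19 lines: iih pmft kjr fqd ckdc gbi lys nue hibbv rpqgx mnd dncx koez ujr uuc hzlt bfad zahdl agru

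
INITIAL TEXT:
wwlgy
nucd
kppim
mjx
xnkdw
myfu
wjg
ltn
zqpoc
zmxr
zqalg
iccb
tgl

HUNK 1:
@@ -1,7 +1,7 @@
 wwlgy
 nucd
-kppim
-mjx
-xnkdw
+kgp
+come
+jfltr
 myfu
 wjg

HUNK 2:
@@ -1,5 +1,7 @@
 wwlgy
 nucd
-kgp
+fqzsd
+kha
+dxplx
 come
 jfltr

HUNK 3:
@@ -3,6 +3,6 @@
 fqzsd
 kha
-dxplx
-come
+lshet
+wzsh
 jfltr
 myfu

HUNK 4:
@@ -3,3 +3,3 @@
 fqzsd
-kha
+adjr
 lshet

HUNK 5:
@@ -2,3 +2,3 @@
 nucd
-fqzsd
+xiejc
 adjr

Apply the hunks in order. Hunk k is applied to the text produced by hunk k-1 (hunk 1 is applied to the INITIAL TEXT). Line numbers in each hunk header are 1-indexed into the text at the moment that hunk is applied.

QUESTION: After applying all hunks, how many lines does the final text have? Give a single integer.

Hunk 1: at line 1 remove [kppim,mjx,xnkdw] add [kgp,come,jfltr] -> 13 lines: wwlgy nucd kgp come jfltr myfu wjg ltn zqpoc zmxr zqalg iccb tgl
Hunk 2: at line 1 remove [kgp] add [fqzsd,kha,dxplx] -> 15 lines: wwlgy nucd fqzsd kha dxplx come jfltr myfu wjg ltn zqpoc zmxr zqalg iccb tgl
Hunk 3: at line 3 remove [dxplx,come] add [lshet,wzsh] -> 15 lines: wwlgy nucd fqzsd kha lshet wzsh jfltr myfu wjg ltn zqpoc zmxr zqalg iccb tgl
Hunk 4: at line 3 remove [kha] add [adjr] -> 15 lines: wwlgy nucd fqzsd adjr lshet wzsh jfltr myfu wjg ltn zqpoc zmxr zqalg iccb tgl
Hunk 5: at line 2 remove [fqzsd] add [xiejc] -> 15 lines: wwlgy nucd xiejc adjr lshet wzsh jfltr myfu wjg ltn zqpoc zmxr zqalg iccb tgl
Final line count: 15

Answer: 15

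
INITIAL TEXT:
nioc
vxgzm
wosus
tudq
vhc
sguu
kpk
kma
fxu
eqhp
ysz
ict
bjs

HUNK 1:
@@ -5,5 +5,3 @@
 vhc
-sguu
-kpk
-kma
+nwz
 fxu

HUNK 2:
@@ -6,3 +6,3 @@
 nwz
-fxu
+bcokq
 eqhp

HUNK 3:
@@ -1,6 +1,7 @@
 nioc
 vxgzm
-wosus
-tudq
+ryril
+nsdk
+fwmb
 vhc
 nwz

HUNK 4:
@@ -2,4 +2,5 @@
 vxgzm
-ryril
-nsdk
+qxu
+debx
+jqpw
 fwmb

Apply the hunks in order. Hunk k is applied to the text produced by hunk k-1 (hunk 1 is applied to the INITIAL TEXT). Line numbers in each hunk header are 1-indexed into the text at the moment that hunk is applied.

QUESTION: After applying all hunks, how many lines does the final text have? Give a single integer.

Hunk 1: at line 5 remove [sguu,kpk,kma] add [nwz] -> 11 lines: nioc vxgzm wosus tudq vhc nwz fxu eqhp ysz ict bjs
Hunk 2: at line 6 remove [fxu] add [bcokq] -> 11 lines: nioc vxgzm wosus tudq vhc nwz bcokq eqhp ysz ict bjs
Hunk 3: at line 1 remove [wosus,tudq] add [ryril,nsdk,fwmb] -> 12 lines: nioc vxgzm ryril nsdk fwmb vhc nwz bcokq eqhp ysz ict bjs
Hunk 4: at line 2 remove [ryril,nsdk] add [qxu,debx,jqpw] -> 13 lines: nioc vxgzm qxu debx jqpw fwmb vhc nwz bcokq eqhp ysz ict bjs
Final line count: 13

Answer: 13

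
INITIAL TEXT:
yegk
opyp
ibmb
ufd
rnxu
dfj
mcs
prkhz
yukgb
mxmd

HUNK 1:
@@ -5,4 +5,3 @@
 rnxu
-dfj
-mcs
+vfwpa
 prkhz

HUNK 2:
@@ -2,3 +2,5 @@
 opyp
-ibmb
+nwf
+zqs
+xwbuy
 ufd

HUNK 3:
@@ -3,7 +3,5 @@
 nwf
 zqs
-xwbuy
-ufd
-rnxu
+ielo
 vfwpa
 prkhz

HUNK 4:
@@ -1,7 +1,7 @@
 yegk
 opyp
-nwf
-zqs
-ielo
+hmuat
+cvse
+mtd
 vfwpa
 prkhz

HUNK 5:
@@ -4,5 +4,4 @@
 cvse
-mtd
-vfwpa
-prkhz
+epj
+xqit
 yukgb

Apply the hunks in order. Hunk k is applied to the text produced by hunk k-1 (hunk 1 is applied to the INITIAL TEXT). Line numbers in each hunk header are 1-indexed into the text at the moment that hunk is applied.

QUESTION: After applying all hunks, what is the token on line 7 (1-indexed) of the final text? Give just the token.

Hunk 1: at line 5 remove [dfj,mcs] add [vfwpa] -> 9 lines: yegk opyp ibmb ufd rnxu vfwpa prkhz yukgb mxmd
Hunk 2: at line 2 remove [ibmb] add [nwf,zqs,xwbuy] -> 11 lines: yegk opyp nwf zqs xwbuy ufd rnxu vfwpa prkhz yukgb mxmd
Hunk 3: at line 3 remove [xwbuy,ufd,rnxu] add [ielo] -> 9 lines: yegk opyp nwf zqs ielo vfwpa prkhz yukgb mxmd
Hunk 4: at line 1 remove [nwf,zqs,ielo] add [hmuat,cvse,mtd] -> 9 lines: yegk opyp hmuat cvse mtd vfwpa prkhz yukgb mxmd
Hunk 5: at line 4 remove [mtd,vfwpa,prkhz] add [epj,xqit] -> 8 lines: yegk opyp hmuat cvse epj xqit yukgb mxmd
Final line 7: yukgb

Answer: yukgb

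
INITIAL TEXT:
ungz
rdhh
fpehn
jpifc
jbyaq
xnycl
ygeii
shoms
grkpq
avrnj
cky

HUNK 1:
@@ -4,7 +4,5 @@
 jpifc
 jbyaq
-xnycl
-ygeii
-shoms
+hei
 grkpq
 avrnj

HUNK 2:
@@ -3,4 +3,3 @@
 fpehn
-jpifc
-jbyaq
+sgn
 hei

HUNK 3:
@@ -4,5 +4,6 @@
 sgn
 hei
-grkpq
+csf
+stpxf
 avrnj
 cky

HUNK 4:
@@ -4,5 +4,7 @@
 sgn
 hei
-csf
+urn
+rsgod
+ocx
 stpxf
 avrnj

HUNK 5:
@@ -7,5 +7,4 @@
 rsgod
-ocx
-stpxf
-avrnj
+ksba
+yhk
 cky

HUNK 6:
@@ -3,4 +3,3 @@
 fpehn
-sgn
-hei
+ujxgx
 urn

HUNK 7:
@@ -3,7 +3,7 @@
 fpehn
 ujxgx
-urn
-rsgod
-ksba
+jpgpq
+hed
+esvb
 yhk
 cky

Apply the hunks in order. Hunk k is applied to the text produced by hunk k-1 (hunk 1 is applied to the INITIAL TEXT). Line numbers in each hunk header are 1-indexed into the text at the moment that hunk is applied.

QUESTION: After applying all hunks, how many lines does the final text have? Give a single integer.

Hunk 1: at line 4 remove [xnycl,ygeii,shoms] add [hei] -> 9 lines: ungz rdhh fpehn jpifc jbyaq hei grkpq avrnj cky
Hunk 2: at line 3 remove [jpifc,jbyaq] add [sgn] -> 8 lines: ungz rdhh fpehn sgn hei grkpq avrnj cky
Hunk 3: at line 4 remove [grkpq] add [csf,stpxf] -> 9 lines: ungz rdhh fpehn sgn hei csf stpxf avrnj cky
Hunk 4: at line 4 remove [csf] add [urn,rsgod,ocx] -> 11 lines: ungz rdhh fpehn sgn hei urn rsgod ocx stpxf avrnj cky
Hunk 5: at line 7 remove [ocx,stpxf,avrnj] add [ksba,yhk] -> 10 lines: ungz rdhh fpehn sgn hei urn rsgod ksba yhk cky
Hunk 6: at line 3 remove [sgn,hei] add [ujxgx] -> 9 lines: ungz rdhh fpehn ujxgx urn rsgod ksba yhk cky
Hunk 7: at line 3 remove [urn,rsgod,ksba] add [jpgpq,hed,esvb] -> 9 lines: ungz rdhh fpehn ujxgx jpgpq hed esvb yhk cky
Final line count: 9

Answer: 9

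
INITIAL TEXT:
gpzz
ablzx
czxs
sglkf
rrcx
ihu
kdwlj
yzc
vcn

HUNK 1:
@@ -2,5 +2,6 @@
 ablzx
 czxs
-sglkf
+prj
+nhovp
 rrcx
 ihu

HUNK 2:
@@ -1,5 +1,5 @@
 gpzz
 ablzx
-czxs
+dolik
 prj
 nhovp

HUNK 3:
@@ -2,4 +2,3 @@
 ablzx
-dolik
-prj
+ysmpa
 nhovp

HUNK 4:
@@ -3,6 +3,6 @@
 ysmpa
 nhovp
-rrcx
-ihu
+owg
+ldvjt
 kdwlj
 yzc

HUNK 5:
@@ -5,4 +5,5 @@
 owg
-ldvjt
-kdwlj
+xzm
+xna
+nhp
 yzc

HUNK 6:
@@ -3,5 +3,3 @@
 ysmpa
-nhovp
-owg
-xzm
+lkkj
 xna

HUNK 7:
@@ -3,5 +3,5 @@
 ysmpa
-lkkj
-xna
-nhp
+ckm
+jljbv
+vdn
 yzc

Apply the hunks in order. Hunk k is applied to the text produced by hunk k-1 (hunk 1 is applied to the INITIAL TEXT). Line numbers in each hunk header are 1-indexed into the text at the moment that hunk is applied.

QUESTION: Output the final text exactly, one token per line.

Hunk 1: at line 2 remove [sglkf] add [prj,nhovp] -> 10 lines: gpzz ablzx czxs prj nhovp rrcx ihu kdwlj yzc vcn
Hunk 2: at line 1 remove [czxs] add [dolik] -> 10 lines: gpzz ablzx dolik prj nhovp rrcx ihu kdwlj yzc vcn
Hunk 3: at line 2 remove [dolik,prj] add [ysmpa] -> 9 lines: gpzz ablzx ysmpa nhovp rrcx ihu kdwlj yzc vcn
Hunk 4: at line 3 remove [rrcx,ihu] add [owg,ldvjt] -> 9 lines: gpzz ablzx ysmpa nhovp owg ldvjt kdwlj yzc vcn
Hunk 5: at line 5 remove [ldvjt,kdwlj] add [xzm,xna,nhp] -> 10 lines: gpzz ablzx ysmpa nhovp owg xzm xna nhp yzc vcn
Hunk 6: at line 3 remove [nhovp,owg,xzm] add [lkkj] -> 8 lines: gpzz ablzx ysmpa lkkj xna nhp yzc vcn
Hunk 7: at line 3 remove [lkkj,xna,nhp] add [ckm,jljbv,vdn] -> 8 lines: gpzz ablzx ysmpa ckm jljbv vdn yzc vcn

Answer: gpzz
ablzx
ysmpa
ckm
jljbv
vdn
yzc
vcn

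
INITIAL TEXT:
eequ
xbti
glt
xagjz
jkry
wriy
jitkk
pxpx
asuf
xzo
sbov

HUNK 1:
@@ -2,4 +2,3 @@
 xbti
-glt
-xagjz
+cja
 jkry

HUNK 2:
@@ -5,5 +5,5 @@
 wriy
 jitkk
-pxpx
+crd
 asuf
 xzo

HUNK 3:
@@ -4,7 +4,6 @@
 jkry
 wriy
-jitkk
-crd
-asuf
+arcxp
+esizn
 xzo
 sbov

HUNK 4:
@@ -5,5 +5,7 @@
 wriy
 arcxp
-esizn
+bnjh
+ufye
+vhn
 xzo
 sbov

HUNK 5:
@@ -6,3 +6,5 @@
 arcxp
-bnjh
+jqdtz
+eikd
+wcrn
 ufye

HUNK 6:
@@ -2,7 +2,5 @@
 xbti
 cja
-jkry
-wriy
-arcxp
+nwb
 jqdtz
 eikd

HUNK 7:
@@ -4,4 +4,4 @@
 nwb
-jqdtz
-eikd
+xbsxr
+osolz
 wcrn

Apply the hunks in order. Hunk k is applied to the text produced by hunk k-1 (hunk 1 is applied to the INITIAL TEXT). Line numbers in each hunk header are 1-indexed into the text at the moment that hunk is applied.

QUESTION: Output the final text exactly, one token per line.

Answer: eequ
xbti
cja
nwb
xbsxr
osolz
wcrn
ufye
vhn
xzo
sbov

Derivation:
Hunk 1: at line 2 remove [glt,xagjz] add [cja] -> 10 lines: eequ xbti cja jkry wriy jitkk pxpx asuf xzo sbov
Hunk 2: at line 5 remove [pxpx] add [crd] -> 10 lines: eequ xbti cja jkry wriy jitkk crd asuf xzo sbov
Hunk 3: at line 4 remove [jitkk,crd,asuf] add [arcxp,esizn] -> 9 lines: eequ xbti cja jkry wriy arcxp esizn xzo sbov
Hunk 4: at line 5 remove [esizn] add [bnjh,ufye,vhn] -> 11 lines: eequ xbti cja jkry wriy arcxp bnjh ufye vhn xzo sbov
Hunk 5: at line 6 remove [bnjh] add [jqdtz,eikd,wcrn] -> 13 lines: eequ xbti cja jkry wriy arcxp jqdtz eikd wcrn ufye vhn xzo sbov
Hunk 6: at line 2 remove [jkry,wriy,arcxp] add [nwb] -> 11 lines: eequ xbti cja nwb jqdtz eikd wcrn ufye vhn xzo sbov
Hunk 7: at line 4 remove [jqdtz,eikd] add [xbsxr,osolz] -> 11 lines: eequ xbti cja nwb xbsxr osolz wcrn ufye vhn xzo sbov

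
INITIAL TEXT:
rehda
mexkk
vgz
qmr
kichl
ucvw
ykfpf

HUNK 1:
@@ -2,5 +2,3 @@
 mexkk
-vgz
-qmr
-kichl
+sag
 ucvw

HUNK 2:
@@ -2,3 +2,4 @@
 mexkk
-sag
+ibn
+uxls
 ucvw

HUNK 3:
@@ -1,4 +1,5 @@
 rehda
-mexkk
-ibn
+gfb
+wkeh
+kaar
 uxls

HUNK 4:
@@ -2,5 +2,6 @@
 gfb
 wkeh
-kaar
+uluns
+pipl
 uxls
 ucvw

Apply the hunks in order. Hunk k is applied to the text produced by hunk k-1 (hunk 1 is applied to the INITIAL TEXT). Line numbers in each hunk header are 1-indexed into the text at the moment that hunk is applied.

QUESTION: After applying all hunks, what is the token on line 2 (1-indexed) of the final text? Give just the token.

Hunk 1: at line 2 remove [vgz,qmr,kichl] add [sag] -> 5 lines: rehda mexkk sag ucvw ykfpf
Hunk 2: at line 2 remove [sag] add [ibn,uxls] -> 6 lines: rehda mexkk ibn uxls ucvw ykfpf
Hunk 3: at line 1 remove [mexkk,ibn] add [gfb,wkeh,kaar] -> 7 lines: rehda gfb wkeh kaar uxls ucvw ykfpf
Hunk 4: at line 2 remove [kaar] add [uluns,pipl] -> 8 lines: rehda gfb wkeh uluns pipl uxls ucvw ykfpf
Final line 2: gfb

Answer: gfb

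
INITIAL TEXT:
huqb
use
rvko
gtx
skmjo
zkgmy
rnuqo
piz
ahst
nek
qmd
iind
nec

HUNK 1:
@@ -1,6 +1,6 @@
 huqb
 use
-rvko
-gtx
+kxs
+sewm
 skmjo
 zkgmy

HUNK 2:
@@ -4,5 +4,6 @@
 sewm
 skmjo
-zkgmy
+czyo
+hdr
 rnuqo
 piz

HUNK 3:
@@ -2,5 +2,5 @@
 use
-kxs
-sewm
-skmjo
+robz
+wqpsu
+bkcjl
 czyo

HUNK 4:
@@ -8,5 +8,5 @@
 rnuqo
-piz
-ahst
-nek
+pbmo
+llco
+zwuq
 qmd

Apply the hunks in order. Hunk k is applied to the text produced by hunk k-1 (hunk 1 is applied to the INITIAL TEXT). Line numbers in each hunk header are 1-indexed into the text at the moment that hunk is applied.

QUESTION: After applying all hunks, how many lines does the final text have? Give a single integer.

Answer: 14

Derivation:
Hunk 1: at line 1 remove [rvko,gtx] add [kxs,sewm] -> 13 lines: huqb use kxs sewm skmjo zkgmy rnuqo piz ahst nek qmd iind nec
Hunk 2: at line 4 remove [zkgmy] add [czyo,hdr] -> 14 lines: huqb use kxs sewm skmjo czyo hdr rnuqo piz ahst nek qmd iind nec
Hunk 3: at line 2 remove [kxs,sewm,skmjo] add [robz,wqpsu,bkcjl] -> 14 lines: huqb use robz wqpsu bkcjl czyo hdr rnuqo piz ahst nek qmd iind nec
Hunk 4: at line 8 remove [piz,ahst,nek] add [pbmo,llco,zwuq] -> 14 lines: huqb use robz wqpsu bkcjl czyo hdr rnuqo pbmo llco zwuq qmd iind nec
Final line count: 14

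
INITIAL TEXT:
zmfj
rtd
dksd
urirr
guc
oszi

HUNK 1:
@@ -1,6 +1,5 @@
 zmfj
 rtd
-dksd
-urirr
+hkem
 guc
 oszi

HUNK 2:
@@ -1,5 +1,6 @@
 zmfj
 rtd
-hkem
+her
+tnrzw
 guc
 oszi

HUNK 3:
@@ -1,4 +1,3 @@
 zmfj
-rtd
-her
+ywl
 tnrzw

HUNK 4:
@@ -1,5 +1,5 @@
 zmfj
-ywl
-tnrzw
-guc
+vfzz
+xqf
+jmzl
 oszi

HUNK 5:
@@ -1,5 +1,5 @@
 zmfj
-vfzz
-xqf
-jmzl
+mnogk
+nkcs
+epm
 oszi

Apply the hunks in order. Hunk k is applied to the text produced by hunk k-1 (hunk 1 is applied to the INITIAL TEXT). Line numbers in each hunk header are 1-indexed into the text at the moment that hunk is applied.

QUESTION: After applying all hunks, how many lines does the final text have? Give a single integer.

Hunk 1: at line 1 remove [dksd,urirr] add [hkem] -> 5 lines: zmfj rtd hkem guc oszi
Hunk 2: at line 1 remove [hkem] add [her,tnrzw] -> 6 lines: zmfj rtd her tnrzw guc oszi
Hunk 3: at line 1 remove [rtd,her] add [ywl] -> 5 lines: zmfj ywl tnrzw guc oszi
Hunk 4: at line 1 remove [ywl,tnrzw,guc] add [vfzz,xqf,jmzl] -> 5 lines: zmfj vfzz xqf jmzl oszi
Hunk 5: at line 1 remove [vfzz,xqf,jmzl] add [mnogk,nkcs,epm] -> 5 lines: zmfj mnogk nkcs epm oszi
Final line count: 5

Answer: 5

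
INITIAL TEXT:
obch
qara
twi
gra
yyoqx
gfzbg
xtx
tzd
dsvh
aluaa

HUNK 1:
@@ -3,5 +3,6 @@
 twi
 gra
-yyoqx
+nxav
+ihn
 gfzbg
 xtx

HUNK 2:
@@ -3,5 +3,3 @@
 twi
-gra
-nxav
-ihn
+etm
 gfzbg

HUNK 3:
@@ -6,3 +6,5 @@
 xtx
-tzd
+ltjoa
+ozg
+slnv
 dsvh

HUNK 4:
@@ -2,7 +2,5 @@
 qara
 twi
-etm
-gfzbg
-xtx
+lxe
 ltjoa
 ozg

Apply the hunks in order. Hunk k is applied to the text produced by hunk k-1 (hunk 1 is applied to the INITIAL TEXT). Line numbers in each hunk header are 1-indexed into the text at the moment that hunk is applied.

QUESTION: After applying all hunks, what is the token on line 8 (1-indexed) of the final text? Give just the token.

Hunk 1: at line 3 remove [yyoqx] add [nxav,ihn] -> 11 lines: obch qara twi gra nxav ihn gfzbg xtx tzd dsvh aluaa
Hunk 2: at line 3 remove [gra,nxav,ihn] add [etm] -> 9 lines: obch qara twi etm gfzbg xtx tzd dsvh aluaa
Hunk 3: at line 6 remove [tzd] add [ltjoa,ozg,slnv] -> 11 lines: obch qara twi etm gfzbg xtx ltjoa ozg slnv dsvh aluaa
Hunk 4: at line 2 remove [etm,gfzbg,xtx] add [lxe] -> 9 lines: obch qara twi lxe ltjoa ozg slnv dsvh aluaa
Final line 8: dsvh

Answer: dsvh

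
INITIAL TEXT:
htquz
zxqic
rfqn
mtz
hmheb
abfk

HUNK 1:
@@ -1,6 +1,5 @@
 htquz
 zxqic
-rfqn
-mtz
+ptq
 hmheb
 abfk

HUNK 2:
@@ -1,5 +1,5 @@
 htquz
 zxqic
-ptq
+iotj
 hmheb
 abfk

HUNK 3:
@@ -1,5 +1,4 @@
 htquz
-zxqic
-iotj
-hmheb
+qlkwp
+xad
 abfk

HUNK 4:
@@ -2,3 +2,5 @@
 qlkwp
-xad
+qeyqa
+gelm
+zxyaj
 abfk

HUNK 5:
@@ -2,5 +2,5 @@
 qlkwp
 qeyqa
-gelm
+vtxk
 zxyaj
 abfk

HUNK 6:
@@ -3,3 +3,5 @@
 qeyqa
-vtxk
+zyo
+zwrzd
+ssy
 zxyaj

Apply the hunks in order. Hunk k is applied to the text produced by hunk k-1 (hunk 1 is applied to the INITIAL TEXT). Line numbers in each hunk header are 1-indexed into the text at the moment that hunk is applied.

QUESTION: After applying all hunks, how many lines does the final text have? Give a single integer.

Hunk 1: at line 1 remove [rfqn,mtz] add [ptq] -> 5 lines: htquz zxqic ptq hmheb abfk
Hunk 2: at line 1 remove [ptq] add [iotj] -> 5 lines: htquz zxqic iotj hmheb abfk
Hunk 3: at line 1 remove [zxqic,iotj,hmheb] add [qlkwp,xad] -> 4 lines: htquz qlkwp xad abfk
Hunk 4: at line 2 remove [xad] add [qeyqa,gelm,zxyaj] -> 6 lines: htquz qlkwp qeyqa gelm zxyaj abfk
Hunk 5: at line 2 remove [gelm] add [vtxk] -> 6 lines: htquz qlkwp qeyqa vtxk zxyaj abfk
Hunk 6: at line 3 remove [vtxk] add [zyo,zwrzd,ssy] -> 8 lines: htquz qlkwp qeyqa zyo zwrzd ssy zxyaj abfk
Final line count: 8

Answer: 8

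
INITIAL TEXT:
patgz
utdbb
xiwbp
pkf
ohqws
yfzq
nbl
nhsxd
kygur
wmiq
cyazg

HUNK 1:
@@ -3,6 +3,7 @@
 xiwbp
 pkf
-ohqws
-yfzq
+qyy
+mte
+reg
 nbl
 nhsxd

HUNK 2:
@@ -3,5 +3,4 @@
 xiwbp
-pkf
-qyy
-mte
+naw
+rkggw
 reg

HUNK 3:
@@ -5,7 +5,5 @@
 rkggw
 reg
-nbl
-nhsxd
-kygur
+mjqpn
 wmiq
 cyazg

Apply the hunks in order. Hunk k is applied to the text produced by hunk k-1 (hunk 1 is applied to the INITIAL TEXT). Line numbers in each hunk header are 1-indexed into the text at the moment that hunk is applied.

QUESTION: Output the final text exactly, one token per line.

Hunk 1: at line 3 remove [ohqws,yfzq] add [qyy,mte,reg] -> 12 lines: patgz utdbb xiwbp pkf qyy mte reg nbl nhsxd kygur wmiq cyazg
Hunk 2: at line 3 remove [pkf,qyy,mte] add [naw,rkggw] -> 11 lines: patgz utdbb xiwbp naw rkggw reg nbl nhsxd kygur wmiq cyazg
Hunk 3: at line 5 remove [nbl,nhsxd,kygur] add [mjqpn] -> 9 lines: patgz utdbb xiwbp naw rkggw reg mjqpn wmiq cyazg

Answer: patgz
utdbb
xiwbp
naw
rkggw
reg
mjqpn
wmiq
cyazg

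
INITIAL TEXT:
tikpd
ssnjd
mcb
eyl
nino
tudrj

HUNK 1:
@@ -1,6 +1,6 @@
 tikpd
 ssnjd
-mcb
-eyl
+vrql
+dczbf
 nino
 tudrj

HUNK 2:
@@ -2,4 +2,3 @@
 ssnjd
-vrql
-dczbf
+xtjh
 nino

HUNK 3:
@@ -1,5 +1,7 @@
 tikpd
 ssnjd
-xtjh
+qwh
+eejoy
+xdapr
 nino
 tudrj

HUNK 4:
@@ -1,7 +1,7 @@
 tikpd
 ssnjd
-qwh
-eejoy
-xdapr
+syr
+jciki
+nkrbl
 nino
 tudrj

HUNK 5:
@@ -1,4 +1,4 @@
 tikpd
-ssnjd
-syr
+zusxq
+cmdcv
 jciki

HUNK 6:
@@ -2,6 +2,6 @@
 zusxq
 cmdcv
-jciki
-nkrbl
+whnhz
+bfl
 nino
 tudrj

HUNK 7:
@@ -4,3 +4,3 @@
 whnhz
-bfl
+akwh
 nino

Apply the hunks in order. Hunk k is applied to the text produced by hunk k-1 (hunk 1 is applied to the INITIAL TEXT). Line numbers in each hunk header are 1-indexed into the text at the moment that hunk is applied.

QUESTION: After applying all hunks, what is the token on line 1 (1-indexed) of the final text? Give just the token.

Answer: tikpd

Derivation:
Hunk 1: at line 1 remove [mcb,eyl] add [vrql,dczbf] -> 6 lines: tikpd ssnjd vrql dczbf nino tudrj
Hunk 2: at line 2 remove [vrql,dczbf] add [xtjh] -> 5 lines: tikpd ssnjd xtjh nino tudrj
Hunk 3: at line 1 remove [xtjh] add [qwh,eejoy,xdapr] -> 7 lines: tikpd ssnjd qwh eejoy xdapr nino tudrj
Hunk 4: at line 1 remove [qwh,eejoy,xdapr] add [syr,jciki,nkrbl] -> 7 lines: tikpd ssnjd syr jciki nkrbl nino tudrj
Hunk 5: at line 1 remove [ssnjd,syr] add [zusxq,cmdcv] -> 7 lines: tikpd zusxq cmdcv jciki nkrbl nino tudrj
Hunk 6: at line 2 remove [jciki,nkrbl] add [whnhz,bfl] -> 7 lines: tikpd zusxq cmdcv whnhz bfl nino tudrj
Hunk 7: at line 4 remove [bfl] add [akwh] -> 7 lines: tikpd zusxq cmdcv whnhz akwh nino tudrj
Final line 1: tikpd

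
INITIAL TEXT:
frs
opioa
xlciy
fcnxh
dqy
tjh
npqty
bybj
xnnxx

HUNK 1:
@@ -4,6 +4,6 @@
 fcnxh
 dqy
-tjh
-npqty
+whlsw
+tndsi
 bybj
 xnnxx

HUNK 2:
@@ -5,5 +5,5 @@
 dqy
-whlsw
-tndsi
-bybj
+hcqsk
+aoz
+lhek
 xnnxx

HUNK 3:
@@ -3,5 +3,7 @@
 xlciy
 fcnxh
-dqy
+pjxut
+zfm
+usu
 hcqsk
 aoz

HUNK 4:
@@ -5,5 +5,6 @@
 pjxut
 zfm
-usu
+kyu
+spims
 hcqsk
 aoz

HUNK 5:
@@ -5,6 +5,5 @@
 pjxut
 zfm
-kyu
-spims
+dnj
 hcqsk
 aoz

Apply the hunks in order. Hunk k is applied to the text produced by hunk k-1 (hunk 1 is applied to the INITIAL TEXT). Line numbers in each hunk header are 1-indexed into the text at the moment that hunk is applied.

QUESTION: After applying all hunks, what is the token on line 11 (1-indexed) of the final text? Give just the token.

Hunk 1: at line 4 remove [tjh,npqty] add [whlsw,tndsi] -> 9 lines: frs opioa xlciy fcnxh dqy whlsw tndsi bybj xnnxx
Hunk 2: at line 5 remove [whlsw,tndsi,bybj] add [hcqsk,aoz,lhek] -> 9 lines: frs opioa xlciy fcnxh dqy hcqsk aoz lhek xnnxx
Hunk 3: at line 3 remove [dqy] add [pjxut,zfm,usu] -> 11 lines: frs opioa xlciy fcnxh pjxut zfm usu hcqsk aoz lhek xnnxx
Hunk 4: at line 5 remove [usu] add [kyu,spims] -> 12 lines: frs opioa xlciy fcnxh pjxut zfm kyu spims hcqsk aoz lhek xnnxx
Hunk 5: at line 5 remove [kyu,spims] add [dnj] -> 11 lines: frs opioa xlciy fcnxh pjxut zfm dnj hcqsk aoz lhek xnnxx
Final line 11: xnnxx

Answer: xnnxx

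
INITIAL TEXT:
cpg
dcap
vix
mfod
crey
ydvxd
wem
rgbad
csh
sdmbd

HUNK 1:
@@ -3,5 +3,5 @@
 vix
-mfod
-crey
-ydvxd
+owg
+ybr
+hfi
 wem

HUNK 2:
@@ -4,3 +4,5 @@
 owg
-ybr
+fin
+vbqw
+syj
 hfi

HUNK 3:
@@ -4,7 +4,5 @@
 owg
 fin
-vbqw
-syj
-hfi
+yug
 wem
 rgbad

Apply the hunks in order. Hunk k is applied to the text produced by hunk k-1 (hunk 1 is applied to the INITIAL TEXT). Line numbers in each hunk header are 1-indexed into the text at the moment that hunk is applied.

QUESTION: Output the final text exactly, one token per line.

Answer: cpg
dcap
vix
owg
fin
yug
wem
rgbad
csh
sdmbd

Derivation:
Hunk 1: at line 3 remove [mfod,crey,ydvxd] add [owg,ybr,hfi] -> 10 lines: cpg dcap vix owg ybr hfi wem rgbad csh sdmbd
Hunk 2: at line 4 remove [ybr] add [fin,vbqw,syj] -> 12 lines: cpg dcap vix owg fin vbqw syj hfi wem rgbad csh sdmbd
Hunk 3: at line 4 remove [vbqw,syj,hfi] add [yug] -> 10 lines: cpg dcap vix owg fin yug wem rgbad csh sdmbd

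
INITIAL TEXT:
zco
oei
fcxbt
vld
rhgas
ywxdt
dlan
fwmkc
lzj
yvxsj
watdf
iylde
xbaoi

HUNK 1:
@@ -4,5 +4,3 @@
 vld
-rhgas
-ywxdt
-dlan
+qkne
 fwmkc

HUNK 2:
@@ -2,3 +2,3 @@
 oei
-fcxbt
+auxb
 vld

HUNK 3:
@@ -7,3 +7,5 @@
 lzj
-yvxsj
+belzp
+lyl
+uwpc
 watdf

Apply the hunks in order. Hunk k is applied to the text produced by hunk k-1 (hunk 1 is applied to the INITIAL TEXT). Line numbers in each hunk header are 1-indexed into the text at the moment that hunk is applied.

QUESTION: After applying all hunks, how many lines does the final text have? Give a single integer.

Hunk 1: at line 4 remove [rhgas,ywxdt,dlan] add [qkne] -> 11 lines: zco oei fcxbt vld qkne fwmkc lzj yvxsj watdf iylde xbaoi
Hunk 2: at line 2 remove [fcxbt] add [auxb] -> 11 lines: zco oei auxb vld qkne fwmkc lzj yvxsj watdf iylde xbaoi
Hunk 3: at line 7 remove [yvxsj] add [belzp,lyl,uwpc] -> 13 lines: zco oei auxb vld qkne fwmkc lzj belzp lyl uwpc watdf iylde xbaoi
Final line count: 13

Answer: 13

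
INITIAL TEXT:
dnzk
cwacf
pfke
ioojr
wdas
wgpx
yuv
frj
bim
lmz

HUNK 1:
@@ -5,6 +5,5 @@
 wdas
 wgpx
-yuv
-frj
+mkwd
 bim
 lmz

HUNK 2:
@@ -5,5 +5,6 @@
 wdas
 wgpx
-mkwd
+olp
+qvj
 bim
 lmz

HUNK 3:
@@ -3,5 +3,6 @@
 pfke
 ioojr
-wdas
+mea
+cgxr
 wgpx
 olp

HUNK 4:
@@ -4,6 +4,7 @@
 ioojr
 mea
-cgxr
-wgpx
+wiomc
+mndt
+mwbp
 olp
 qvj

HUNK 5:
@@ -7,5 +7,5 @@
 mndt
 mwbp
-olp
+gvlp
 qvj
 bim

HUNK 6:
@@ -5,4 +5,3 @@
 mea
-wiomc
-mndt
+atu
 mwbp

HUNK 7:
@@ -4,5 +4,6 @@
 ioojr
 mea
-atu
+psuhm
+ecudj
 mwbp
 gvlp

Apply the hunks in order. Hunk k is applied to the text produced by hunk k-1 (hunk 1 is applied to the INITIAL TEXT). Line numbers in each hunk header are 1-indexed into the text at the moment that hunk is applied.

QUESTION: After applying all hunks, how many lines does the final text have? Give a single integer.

Answer: 12

Derivation:
Hunk 1: at line 5 remove [yuv,frj] add [mkwd] -> 9 lines: dnzk cwacf pfke ioojr wdas wgpx mkwd bim lmz
Hunk 2: at line 5 remove [mkwd] add [olp,qvj] -> 10 lines: dnzk cwacf pfke ioojr wdas wgpx olp qvj bim lmz
Hunk 3: at line 3 remove [wdas] add [mea,cgxr] -> 11 lines: dnzk cwacf pfke ioojr mea cgxr wgpx olp qvj bim lmz
Hunk 4: at line 4 remove [cgxr,wgpx] add [wiomc,mndt,mwbp] -> 12 lines: dnzk cwacf pfke ioojr mea wiomc mndt mwbp olp qvj bim lmz
Hunk 5: at line 7 remove [olp] add [gvlp] -> 12 lines: dnzk cwacf pfke ioojr mea wiomc mndt mwbp gvlp qvj bim lmz
Hunk 6: at line 5 remove [wiomc,mndt] add [atu] -> 11 lines: dnzk cwacf pfke ioojr mea atu mwbp gvlp qvj bim lmz
Hunk 7: at line 4 remove [atu] add [psuhm,ecudj] -> 12 lines: dnzk cwacf pfke ioojr mea psuhm ecudj mwbp gvlp qvj bim lmz
Final line count: 12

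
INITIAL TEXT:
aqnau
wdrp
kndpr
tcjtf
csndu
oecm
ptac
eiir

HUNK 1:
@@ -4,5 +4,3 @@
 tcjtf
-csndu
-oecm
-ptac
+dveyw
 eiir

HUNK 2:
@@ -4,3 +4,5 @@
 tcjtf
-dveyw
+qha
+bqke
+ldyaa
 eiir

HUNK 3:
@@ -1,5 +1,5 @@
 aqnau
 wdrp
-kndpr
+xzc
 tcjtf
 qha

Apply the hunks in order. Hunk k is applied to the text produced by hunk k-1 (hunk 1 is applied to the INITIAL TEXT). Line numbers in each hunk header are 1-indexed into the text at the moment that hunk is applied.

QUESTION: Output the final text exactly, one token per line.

Answer: aqnau
wdrp
xzc
tcjtf
qha
bqke
ldyaa
eiir

Derivation:
Hunk 1: at line 4 remove [csndu,oecm,ptac] add [dveyw] -> 6 lines: aqnau wdrp kndpr tcjtf dveyw eiir
Hunk 2: at line 4 remove [dveyw] add [qha,bqke,ldyaa] -> 8 lines: aqnau wdrp kndpr tcjtf qha bqke ldyaa eiir
Hunk 3: at line 1 remove [kndpr] add [xzc] -> 8 lines: aqnau wdrp xzc tcjtf qha bqke ldyaa eiir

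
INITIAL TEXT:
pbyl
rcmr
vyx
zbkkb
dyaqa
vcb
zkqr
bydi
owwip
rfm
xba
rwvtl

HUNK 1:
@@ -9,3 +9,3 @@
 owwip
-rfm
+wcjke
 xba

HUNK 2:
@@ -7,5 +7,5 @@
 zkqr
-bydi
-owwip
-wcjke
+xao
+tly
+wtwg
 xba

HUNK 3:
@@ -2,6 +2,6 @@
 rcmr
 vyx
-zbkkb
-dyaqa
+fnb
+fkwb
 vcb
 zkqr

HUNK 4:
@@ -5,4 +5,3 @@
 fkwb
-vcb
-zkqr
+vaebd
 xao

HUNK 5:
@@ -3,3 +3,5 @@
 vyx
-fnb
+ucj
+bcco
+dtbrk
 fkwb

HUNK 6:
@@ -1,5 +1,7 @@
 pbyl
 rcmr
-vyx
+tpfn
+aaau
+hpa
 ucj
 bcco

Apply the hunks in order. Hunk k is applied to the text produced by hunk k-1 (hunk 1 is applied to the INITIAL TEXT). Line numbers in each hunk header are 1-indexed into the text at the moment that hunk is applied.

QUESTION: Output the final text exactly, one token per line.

Answer: pbyl
rcmr
tpfn
aaau
hpa
ucj
bcco
dtbrk
fkwb
vaebd
xao
tly
wtwg
xba
rwvtl

Derivation:
Hunk 1: at line 9 remove [rfm] add [wcjke] -> 12 lines: pbyl rcmr vyx zbkkb dyaqa vcb zkqr bydi owwip wcjke xba rwvtl
Hunk 2: at line 7 remove [bydi,owwip,wcjke] add [xao,tly,wtwg] -> 12 lines: pbyl rcmr vyx zbkkb dyaqa vcb zkqr xao tly wtwg xba rwvtl
Hunk 3: at line 2 remove [zbkkb,dyaqa] add [fnb,fkwb] -> 12 lines: pbyl rcmr vyx fnb fkwb vcb zkqr xao tly wtwg xba rwvtl
Hunk 4: at line 5 remove [vcb,zkqr] add [vaebd] -> 11 lines: pbyl rcmr vyx fnb fkwb vaebd xao tly wtwg xba rwvtl
Hunk 5: at line 3 remove [fnb] add [ucj,bcco,dtbrk] -> 13 lines: pbyl rcmr vyx ucj bcco dtbrk fkwb vaebd xao tly wtwg xba rwvtl
Hunk 6: at line 1 remove [vyx] add [tpfn,aaau,hpa] -> 15 lines: pbyl rcmr tpfn aaau hpa ucj bcco dtbrk fkwb vaebd xao tly wtwg xba rwvtl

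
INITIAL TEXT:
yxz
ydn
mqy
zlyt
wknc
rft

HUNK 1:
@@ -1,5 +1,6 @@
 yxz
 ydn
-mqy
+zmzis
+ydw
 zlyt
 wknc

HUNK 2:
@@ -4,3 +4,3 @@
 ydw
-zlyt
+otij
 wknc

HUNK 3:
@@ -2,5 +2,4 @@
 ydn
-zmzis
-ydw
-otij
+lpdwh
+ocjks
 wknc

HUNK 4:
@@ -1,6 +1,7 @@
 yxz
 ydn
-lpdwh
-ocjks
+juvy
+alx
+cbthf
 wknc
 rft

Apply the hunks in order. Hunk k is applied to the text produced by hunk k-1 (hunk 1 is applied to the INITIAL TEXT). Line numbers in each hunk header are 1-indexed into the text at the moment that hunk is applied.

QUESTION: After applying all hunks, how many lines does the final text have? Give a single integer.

Answer: 7

Derivation:
Hunk 1: at line 1 remove [mqy] add [zmzis,ydw] -> 7 lines: yxz ydn zmzis ydw zlyt wknc rft
Hunk 2: at line 4 remove [zlyt] add [otij] -> 7 lines: yxz ydn zmzis ydw otij wknc rft
Hunk 3: at line 2 remove [zmzis,ydw,otij] add [lpdwh,ocjks] -> 6 lines: yxz ydn lpdwh ocjks wknc rft
Hunk 4: at line 1 remove [lpdwh,ocjks] add [juvy,alx,cbthf] -> 7 lines: yxz ydn juvy alx cbthf wknc rft
Final line count: 7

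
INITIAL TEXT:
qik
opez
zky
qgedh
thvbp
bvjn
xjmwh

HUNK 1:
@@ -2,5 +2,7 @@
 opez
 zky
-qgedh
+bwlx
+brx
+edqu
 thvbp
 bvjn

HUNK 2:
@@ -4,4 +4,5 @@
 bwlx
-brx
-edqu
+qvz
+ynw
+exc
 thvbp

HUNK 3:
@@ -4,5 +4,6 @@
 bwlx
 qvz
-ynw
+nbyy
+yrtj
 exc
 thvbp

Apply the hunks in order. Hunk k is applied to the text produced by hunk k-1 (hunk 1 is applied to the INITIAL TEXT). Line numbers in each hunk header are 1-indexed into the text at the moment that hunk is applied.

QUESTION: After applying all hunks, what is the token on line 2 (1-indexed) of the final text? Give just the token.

Hunk 1: at line 2 remove [qgedh] add [bwlx,brx,edqu] -> 9 lines: qik opez zky bwlx brx edqu thvbp bvjn xjmwh
Hunk 2: at line 4 remove [brx,edqu] add [qvz,ynw,exc] -> 10 lines: qik opez zky bwlx qvz ynw exc thvbp bvjn xjmwh
Hunk 3: at line 4 remove [ynw] add [nbyy,yrtj] -> 11 lines: qik opez zky bwlx qvz nbyy yrtj exc thvbp bvjn xjmwh
Final line 2: opez

Answer: opez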